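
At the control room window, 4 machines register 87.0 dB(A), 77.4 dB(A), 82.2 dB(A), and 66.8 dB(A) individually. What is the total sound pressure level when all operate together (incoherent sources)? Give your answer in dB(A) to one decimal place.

Incoherent sources combine by intensity addition: L_total = 10·log₁₀(Σ 10^(L_i/10)).
Σ 10^(L/10) = 10^(87.0/10) + 10^(77.4/10) + 10^(82.2/10) + 10^(66.8/10) = 7.269e+08.
L_total = 10·log₁₀(7.269e+08) = 88.61 dB(A).

88.6 dB(A)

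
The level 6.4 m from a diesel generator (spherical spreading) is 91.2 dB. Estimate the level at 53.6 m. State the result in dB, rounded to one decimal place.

For a point source, L₂ = L₁ − 20·log₁₀(r₂/r₁).
L₂ = 91.2 − 20·log₁₀(53.6/6.4) = 91.2 − 18.460 = 72.74 dB.

72.7 dB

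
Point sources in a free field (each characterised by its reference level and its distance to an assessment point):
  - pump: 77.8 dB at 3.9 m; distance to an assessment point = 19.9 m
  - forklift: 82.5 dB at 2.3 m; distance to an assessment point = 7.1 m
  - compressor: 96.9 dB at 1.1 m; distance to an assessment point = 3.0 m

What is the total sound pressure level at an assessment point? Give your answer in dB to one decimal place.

First find each source's level at the receiver (point-source: −20·log₁₀(r/r_ref)), then combine on an intensity basis.
pump: 77.8 − 20·log₁₀(19.9/3.9) = 77.8 − 14.16 = 63.64 dB.
forklift: 82.5 − 20·log₁₀(7.1/2.3) = 82.5 − 9.79 = 72.71 dB.
compressor: 96.9 − 20·log₁₀(3.0/1.1) = 96.9 − 8.71 = 88.19 dB.
Σ 10^(L/10) = 6.795e+08 → L_total = 10·log₁₀(6.795e+08) = 88.32 dB.

88.3 dB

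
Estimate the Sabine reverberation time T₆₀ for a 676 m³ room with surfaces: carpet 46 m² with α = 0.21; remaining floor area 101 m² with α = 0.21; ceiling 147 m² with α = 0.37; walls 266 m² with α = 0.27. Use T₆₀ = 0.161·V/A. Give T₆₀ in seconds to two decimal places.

A = Σ Sᵢαᵢ = 46·0.21 + 101·0.21 + 147·0.37 + 266·0.27 = 157.08 m².
T₆₀ = 0.161 × 676 / 157.08 = 0.693 s.

0.69 s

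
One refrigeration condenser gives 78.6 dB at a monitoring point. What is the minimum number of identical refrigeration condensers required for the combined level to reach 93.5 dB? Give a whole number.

The shortfall is 93.5 − 78.6 = 14.9 dB, and N units add 10·log₁₀ N, so need 10·log₁₀ N ≥ 14.9.
N ≥ 10^(14.9/10) = 30.903, so N = 31.

31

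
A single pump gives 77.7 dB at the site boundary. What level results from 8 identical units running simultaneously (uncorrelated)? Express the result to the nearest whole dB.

87 dB

N identical incoherent sources raise the level by 10·log₁₀ N.
L_total = 77.7 + 10·log₁₀(8) = 77.7 + 9.031 = 86.73 dB.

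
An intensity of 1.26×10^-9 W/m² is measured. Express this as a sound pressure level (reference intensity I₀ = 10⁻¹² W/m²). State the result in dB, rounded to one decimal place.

31.0 dB

Dividing by I₀ shifts the exponent by 12: I/I₀ = 1.26×10^3.
L = 10·(0.1004 + 3) = 31.00 dB.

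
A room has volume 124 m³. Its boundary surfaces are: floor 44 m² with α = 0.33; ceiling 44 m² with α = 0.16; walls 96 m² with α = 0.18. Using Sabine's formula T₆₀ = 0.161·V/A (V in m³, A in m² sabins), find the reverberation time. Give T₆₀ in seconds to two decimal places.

A = Σ Sᵢαᵢ = 44·0.33 + 44·0.16 + 96·0.18 = 38.84 m².
T₆₀ = 0.161·V/A = 0.161·124/38.84 = 0.514 s.

0.51 s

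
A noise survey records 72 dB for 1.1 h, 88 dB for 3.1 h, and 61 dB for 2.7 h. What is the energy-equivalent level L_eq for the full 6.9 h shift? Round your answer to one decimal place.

84.6 dB

Weight each interval's intensity by its duration and average over T = 6.9 h:
Σ tᵢ·10^(Lᵢ/10) = 1.1·10^(72/10) + 3.1·10^(88/10) + 2.7·10^(61/10) = 1.977e+09.
L_eq = 10·log₁₀(1.977e+09/6.9) = 84.57 dB.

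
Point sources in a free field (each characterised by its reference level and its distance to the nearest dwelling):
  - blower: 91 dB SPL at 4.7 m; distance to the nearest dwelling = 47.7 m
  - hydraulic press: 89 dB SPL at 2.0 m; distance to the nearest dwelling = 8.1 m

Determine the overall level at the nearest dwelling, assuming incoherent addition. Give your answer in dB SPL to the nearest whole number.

Apply inverse-square spreading to bring every level to the receiver, then sum 10^(L/10).
blower: 91 − 20·log₁₀(47.7/4.7) = 91 − 20.13 = 70.87 dB SPL.
hydraulic press: 89 − 20·log₁₀(8.1/2.0) = 89 − 12.15 = 76.85 dB SPL.
Σ 10^(L/10) = 6.065e+07 → L_total = 10·log₁₀(6.065e+07) = 77.83 dB SPL.

78 dB SPL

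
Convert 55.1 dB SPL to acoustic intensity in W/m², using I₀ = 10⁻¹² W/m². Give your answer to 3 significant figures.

L = 10·log₁₀(I/I₀) ⇒ I = I₀·10^(L/10) = 10⁻¹² × 10^5.51.

3.24e-07 W/m²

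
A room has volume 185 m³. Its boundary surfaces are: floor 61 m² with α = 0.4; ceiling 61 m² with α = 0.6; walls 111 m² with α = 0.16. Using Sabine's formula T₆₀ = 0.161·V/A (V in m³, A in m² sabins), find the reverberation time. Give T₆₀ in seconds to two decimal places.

Summing Sᵢαᵢ: 61·0.4 + 61·0.6 + 111·0.16 = 78.76 m².
T₆₀ = 0.161 × 185 / 78.76 = 0.378 s.

0.38 s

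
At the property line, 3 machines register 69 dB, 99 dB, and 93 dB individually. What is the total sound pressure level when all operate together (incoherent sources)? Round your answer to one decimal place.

100.0 dB

Incoherent sources combine by intensity addition: L_total = 10·log₁₀(Σ 10^(L_i/10)).
Σ 10^(L/10) = 10^(69/10) + 10^(99/10) + 10^(93/10) = 9.946e+09.
L_total = 10·log₁₀(9.946e+09) = 99.98 dB.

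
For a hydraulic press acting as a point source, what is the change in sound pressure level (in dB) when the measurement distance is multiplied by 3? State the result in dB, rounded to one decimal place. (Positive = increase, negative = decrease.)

Point-source spreading: ΔL = −20·log₁₀(r₂/r₁).
ΔL = −20·log₁₀(3) = -9.54 dB.

-9.5 dB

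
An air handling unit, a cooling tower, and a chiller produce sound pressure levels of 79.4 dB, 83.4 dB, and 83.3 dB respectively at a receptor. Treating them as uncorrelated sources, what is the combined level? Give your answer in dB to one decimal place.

For uncorrelated sources the intensities add, so convert each level to linear form, sum, and take 10·log₁₀ of the total.
Σ 10^(L/10) = 10^(79.4/10) + 10^(83.4/10) + 10^(83.3/10) = 5.197e+08.
L_total = 10·log₁₀(5.197e+08) = 87.16 dB.

87.2 dB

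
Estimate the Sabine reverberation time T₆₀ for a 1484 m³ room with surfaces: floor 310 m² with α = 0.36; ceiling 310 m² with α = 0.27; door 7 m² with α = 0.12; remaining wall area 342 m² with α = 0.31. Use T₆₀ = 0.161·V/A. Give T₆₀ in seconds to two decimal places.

A = Σ Sᵢαᵢ = 310·0.36 + 310·0.27 + 7·0.12 + 342·0.31 = 302.16 m².
T₆₀ = 0.161 × 1484 / 302.16 = 0.791 s.

0.79 s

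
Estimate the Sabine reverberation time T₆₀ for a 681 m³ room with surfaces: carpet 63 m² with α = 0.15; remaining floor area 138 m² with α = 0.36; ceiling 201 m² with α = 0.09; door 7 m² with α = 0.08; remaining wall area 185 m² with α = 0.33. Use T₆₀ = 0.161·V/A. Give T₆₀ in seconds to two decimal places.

Total absorption A = 63·0.15 + 138·0.36 + 201·0.09 + 7·0.08 + 185·0.33 = 138.83 m² sabins.
T₆₀ = 0.161·V/A = 0.161·681/138.83 = 0.790 s.

0.79 s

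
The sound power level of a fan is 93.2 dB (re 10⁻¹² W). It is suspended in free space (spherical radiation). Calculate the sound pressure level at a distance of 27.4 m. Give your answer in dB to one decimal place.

Free-field spherical radiation: L_p = L_w − 10·log₁₀(4π·r²), r = 27.4 m.
4π·r² = 9434 m², 10·log₁₀ of that is 39.747 dB.
L_p = 93.2 − 39.747 = 53.45 dB.

53.5 dB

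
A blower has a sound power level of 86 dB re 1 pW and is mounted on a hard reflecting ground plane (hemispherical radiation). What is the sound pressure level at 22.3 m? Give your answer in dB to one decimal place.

51.1 dB

L_p = L_w − 10·log₁₀(2π·r²) with r = 22.3 m.
2π·r² = 3125 m², 10·log₁₀ of that is 34.948 dB.
L_p = 86 − 34.948 = 51.05 dB.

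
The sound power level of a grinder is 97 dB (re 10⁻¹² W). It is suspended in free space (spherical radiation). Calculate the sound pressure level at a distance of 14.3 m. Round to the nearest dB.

63 dB

The power spreads over a sphere of area 4π·r², so L_p = L_w − 10·log₁₀(4π·r²).
4π·r² = 2570 m², 10·log₁₀ of that is 34.099 dB.
L_p = 97 − 34.099 = 62.90 dB.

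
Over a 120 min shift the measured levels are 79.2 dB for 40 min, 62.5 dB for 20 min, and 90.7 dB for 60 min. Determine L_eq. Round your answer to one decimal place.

87.9 dB

Weight each interval's intensity by its duration and average over T = 120 min:
Σ tᵢ·10^(Lᵢ/10) = 40·10^(79.2/10) + 20·10^(62.5/10) + 60·10^(90.7/10) = 7.386e+10.
L_eq = 10·log₁₀(7.386e+10/120) = 87.89 dB.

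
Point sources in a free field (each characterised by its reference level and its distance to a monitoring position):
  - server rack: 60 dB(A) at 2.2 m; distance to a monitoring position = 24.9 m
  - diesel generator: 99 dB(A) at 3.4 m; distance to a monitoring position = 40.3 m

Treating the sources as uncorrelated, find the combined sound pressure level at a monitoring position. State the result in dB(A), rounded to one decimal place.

77.5 dB(A)

Propagate each source to the receiver with L = L_ref − 20·log₁₀(r/r_ref), then add intensities.
server rack: 60 − 20·log₁₀(24.9/2.2) = 60 − 21.08 = 38.92 dB(A).
diesel generator: 99 − 20·log₁₀(40.3/3.4) = 99 − 21.48 = 77.52 dB(A).
Σ 10^(L/10) = 5.655e+07 → L_total = 10·log₁₀(5.655e+07) = 77.52 dB(A).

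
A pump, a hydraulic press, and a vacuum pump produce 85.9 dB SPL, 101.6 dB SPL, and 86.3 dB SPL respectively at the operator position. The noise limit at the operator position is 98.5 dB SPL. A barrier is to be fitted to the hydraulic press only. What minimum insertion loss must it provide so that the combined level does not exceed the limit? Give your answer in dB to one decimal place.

3.6 dB

Fixed contribution from the other sources: Σ 10^(L/10) = 10^(85.9/10) + 10^(86.3/10) = 8.156e+08 (89.11 dB SPL).
To meet 98.5 dB SPL overall, the treated hydraulic press may contribute at most 10^(98.5/10) − 8.156e+08 = 6.264e+09, i.e. 97.97 dB SPL.
Required insertion loss = 101.6 − 97.97 = 3.63 dB.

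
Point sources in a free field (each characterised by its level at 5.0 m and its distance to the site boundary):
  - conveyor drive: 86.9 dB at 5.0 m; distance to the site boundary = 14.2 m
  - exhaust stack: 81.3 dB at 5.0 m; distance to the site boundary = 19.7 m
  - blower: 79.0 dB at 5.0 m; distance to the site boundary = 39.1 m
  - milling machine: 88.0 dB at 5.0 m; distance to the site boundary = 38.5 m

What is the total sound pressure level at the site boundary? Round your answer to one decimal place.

79.1 dB

Propagate each source to the receiver with L = L_ref − 20·log₁₀(r/r_ref), then add intensities.
conveyor drive: 86.9 − 20·log₁₀(14.2/5.0) = 86.9 − 9.07 = 77.83 dB.
exhaust stack: 81.3 − 20·log₁₀(19.7/5.0) = 81.3 − 11.91 = 69.39 dB.
blower: 79.0 − 20·log₁₀(39.1/5.0) = 79.0 − 17.86 = 61.14 dB.
milling machine: 88.0 − 20·log₁₀(38.5/5.0) = 88.0 − 17.73 = 70.27 dB.
Σ 10^(L/10) = 8.135e+07 → L_total = 10·log₁₀(8.135e+07) = 79.10 dB.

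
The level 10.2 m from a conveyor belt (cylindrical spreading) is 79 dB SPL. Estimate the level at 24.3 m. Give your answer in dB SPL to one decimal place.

75.2 dB SPL

Line-source attenuation: ΔL = 10·log₁₀(r₂/r₁) = 10·log₁₀(24.3/10.2) = 3.770 dB.
L₂ = 79 − 10·log₁₀(24.3/10.2) = 79 − 3.770 = 75.23 dB SPL.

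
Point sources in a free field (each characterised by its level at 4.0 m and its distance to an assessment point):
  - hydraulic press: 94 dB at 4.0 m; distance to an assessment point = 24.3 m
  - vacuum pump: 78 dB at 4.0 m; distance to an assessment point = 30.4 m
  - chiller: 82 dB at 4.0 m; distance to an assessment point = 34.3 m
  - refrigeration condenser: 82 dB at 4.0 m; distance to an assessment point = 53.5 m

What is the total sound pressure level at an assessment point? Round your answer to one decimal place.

Apply inverse-square spreading to bring every level to the receiver, then sum 10^(L/10).
hydraulic press: 94 − 20·log₁₀(24.3/4.0) = 94 − 15.67 = 78.33 dB.
vacuum pump: 78 − 20·log₁₀(30.4/4.0) = 78 − 17.62 = 60.38 dB.
chiller: 82 − 20·log₁₀(34.3/4.0) = 82 − 18.66 = 63.34 dB.
refrigeration condenser: 82 − 20·log₁₀(53.5/4.0) = 82 − 22.53 = 59.47 dB.
Σ 10^(L/10) = 7.220e+07 → L_total = 10·log₁₀(7.220e+07) = 78.59 dB.

78.6 dB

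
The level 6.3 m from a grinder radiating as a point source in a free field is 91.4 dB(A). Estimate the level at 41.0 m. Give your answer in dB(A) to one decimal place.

75.1 dB(A)

Spherical spreading from a point source gives a 20·log₁₀(r₂/r₁) drop.
L₂ = 91.4 − 20·log₁₀(41.0/6.3) = 91.4 − 16.269 = 75.13 dB(A).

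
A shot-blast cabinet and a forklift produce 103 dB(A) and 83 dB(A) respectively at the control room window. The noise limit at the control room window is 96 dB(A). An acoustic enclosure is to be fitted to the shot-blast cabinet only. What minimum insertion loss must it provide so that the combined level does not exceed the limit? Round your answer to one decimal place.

7.2 dB

Everything except the shot-blast cabinet sums to 10^(83/10) = 1.995e+08 in linear terms, 83.00 dB(A).
To meet 96 dB(A) overall, the treated shot-blast cabinet may contribute at most 10^(96/10) − 1.995e+08 = 3.782e+09, i.e. 95.78 dB(A).
So the shot-blast cabinet must be reduced from 103 to 95.78 dB(A): IL = 7.22 dB.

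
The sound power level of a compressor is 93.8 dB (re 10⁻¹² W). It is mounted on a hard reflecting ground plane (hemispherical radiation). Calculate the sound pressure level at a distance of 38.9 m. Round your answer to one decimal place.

54.0 dB

Free-field hemispherical radiation: L_p = L_w − 10·log₁₀(2π·r²), r = 38.9 m.
2π·r² = 9508 m², 10·log₁₀ of that is 39.781 dB.
L_p = 93.8 − 39.781 = 54.02 dB.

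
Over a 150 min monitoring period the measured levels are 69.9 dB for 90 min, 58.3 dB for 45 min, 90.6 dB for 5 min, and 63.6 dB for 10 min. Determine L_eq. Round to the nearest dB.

76 dB

Weight each interval's intensity by its duration and average over T = 150 min:
Σ tᵢ·10^(Lᵢ/10) = 90·10^(69.9/10) + 45·10^(58.3/10) + 5·10^(90.6/10) + 10·10^(63.6/10) = 6.674e+09.
L_eq = 10·log₁₀(6.674e+09/150) = 76.48 dB.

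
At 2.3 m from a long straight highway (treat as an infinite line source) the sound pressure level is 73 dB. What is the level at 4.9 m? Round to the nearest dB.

70 dB

For a line source, L₂ = L₁ − 10·log₁₀(r₂/r₁).
L₂ = 73 − 10·log₁₀(4.9/2.3) = 73 − 3.285 = 69.72 dB.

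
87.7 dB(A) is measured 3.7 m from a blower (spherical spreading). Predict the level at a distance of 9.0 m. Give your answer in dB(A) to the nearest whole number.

80 dB(A)

For a point source, L₂ = L₁ − 20·log₁₀(r₂/r₁).
L₂ = 87.7 − 20·log₁₀(9.0/3.7) = 87.7 − 7.721 = 79.98 dB(A).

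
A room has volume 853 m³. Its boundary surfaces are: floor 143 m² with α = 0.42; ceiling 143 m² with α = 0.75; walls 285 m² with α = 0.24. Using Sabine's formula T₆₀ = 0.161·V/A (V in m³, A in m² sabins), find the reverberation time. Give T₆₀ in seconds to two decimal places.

Total absorption A = 143·0.42 + 143·0.75 + 285·0.24 = 235.71 m² sabins.
T₆₀ = 0.161·V/A = 0.161·853/235.71 = 0.583 s.

0.58 s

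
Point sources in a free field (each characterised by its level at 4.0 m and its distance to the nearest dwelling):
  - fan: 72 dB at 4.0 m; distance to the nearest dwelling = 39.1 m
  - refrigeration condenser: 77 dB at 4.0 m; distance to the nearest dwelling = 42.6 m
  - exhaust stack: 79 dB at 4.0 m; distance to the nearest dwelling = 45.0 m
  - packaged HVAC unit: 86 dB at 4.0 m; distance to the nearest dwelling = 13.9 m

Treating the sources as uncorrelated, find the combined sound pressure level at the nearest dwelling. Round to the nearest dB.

Apply inverse-square spreading to bring every level to the receiver, then sum 10^(L/10).
fan: 72 − 20·log₁₀(39.1/4.0) = 72 − 19.80 = 52.20 dB.
refrigeration condenser: 77 − 20·log₁₀(42.6/4.0) = 77 − 20.55 = 56.45 dB.
exhaust stack: 79 − 20·log₁₀(45.0/4.0) = 79 − 21.02 = 57.98 dB.
packaged HVAC unit: 86 − 20·log₁₀(13.9/4.0) = 86 − 10.82 = 75.18 dB.
Σ 10^(L/10) = 3.420e+07 → L_total = 10·log₁₀(3.420e+07) = 75.34 dB.

75 dB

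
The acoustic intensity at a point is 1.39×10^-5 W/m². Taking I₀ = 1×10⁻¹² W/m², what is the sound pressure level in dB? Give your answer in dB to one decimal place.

Dividing by I₀ shifts the exponent by 12: I/I₀ = 1.39×10^7.
L = 10·(0.1430 + 7) = 71.43 dB.

71.4 dB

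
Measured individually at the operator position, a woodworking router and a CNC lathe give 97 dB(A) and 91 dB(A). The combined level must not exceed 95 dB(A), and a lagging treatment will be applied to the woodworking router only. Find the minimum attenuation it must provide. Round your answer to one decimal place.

Everything except the woodworking router sums to 10^(91/10) = 1.259e+09 in linear terms, 91.00 dB(A).
The limit corresponds to 10^(95/10) = 3.162e+09; subtracting the fixed part leaves 1.903e+09 for the woodworking router, i.e. 92.80 dB(A).
So the woodworking router must be reduced from 97 to 92.80 dB(A): IL = 4.20 dB.

4.2 dB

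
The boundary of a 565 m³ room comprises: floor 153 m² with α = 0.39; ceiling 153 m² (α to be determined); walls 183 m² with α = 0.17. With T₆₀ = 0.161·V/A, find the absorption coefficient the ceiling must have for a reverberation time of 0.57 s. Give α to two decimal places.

Required total absorption A = 0.161·565/0.57 = 159.59 m².
Absorption from the other surfaces = 153·0.39 + 183·0.17 = 90.78 m², so the ceiling must supply 68.81 m² over 153 m².
α = 68.81/153 = 0.450.

0.45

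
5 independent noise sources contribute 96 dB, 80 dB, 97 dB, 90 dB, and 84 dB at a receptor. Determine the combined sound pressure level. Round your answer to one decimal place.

100.1 dB

For uncorrelated sources the intensities add, so convert each level to linear form, sum, and take 10·log₁₀ of the total.
Σ 10^(L/10) = 10^(96/10) + 10^(80/10) + 10^(97/10) + 10^(90/10) + 10^(84/10) = 1.034e+10.
L_total = 10·log₁₀(1.034e+10) = 100.15 dB.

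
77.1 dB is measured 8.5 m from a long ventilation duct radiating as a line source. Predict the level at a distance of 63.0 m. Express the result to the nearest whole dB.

68 dB

For a line source, L₂ = L₁ − 10·log₁₀(r₂/r₁).
L₂ = 77.1 − 10·log₁₀(63.0/8.5) = 77.1 − 8.699 = 68.40 dB.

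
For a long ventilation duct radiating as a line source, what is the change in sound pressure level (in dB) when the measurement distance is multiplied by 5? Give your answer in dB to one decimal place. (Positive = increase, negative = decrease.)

-7.0 dB

With cylindrical spreading the level changes by −10·log₁₀(r₂/r₁).
ΔL = −10·log₁₀(5) = -6.99 dB.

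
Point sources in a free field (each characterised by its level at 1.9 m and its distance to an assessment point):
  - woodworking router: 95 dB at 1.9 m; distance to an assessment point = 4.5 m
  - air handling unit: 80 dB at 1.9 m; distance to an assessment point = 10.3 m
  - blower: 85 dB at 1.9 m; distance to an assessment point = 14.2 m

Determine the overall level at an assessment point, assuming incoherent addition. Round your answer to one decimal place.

First find each source's level at the receiver (point-source: −20·log₁₀(r/r_ref)), then combine on an intensity basis.
woodworking router: 95 − 20·log₁₀(4.5/1.9) = 95 − 7.49 = 87.51 dB.
air handling unit: 80 − 20·log₁₀(10.3/1.9) = 80 − 14.68 = 65.32 dB.
blower: 85 − 20·log₁₀(14.2/1.9) = 85 − 17.47 = 67.53 dB.
Σ 10^(L/10) = 5.728e+08 → L_total = 10·log₁₀(5.728e+08) = 87.58 dB.

87.6 dB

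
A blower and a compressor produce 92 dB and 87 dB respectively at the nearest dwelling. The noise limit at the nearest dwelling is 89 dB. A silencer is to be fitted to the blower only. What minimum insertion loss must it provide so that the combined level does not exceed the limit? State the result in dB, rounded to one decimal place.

Fixed contribution from the other source: Σ 10^(L/10) = 10^(87/10) = 5.012e+08 (87.00 dB).
To meet 89 dB overall, the treated blower may contribute at most 10^(89/10) − 5.012e+08 = 2.931e+08, i.e. 84.67 dB.
So the blower must be reduced from 92 to 84.67 dB: IL = 7.33 dB.

7.3 dB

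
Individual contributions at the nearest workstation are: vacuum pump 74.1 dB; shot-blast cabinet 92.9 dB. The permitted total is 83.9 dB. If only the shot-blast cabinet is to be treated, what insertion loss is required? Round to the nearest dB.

Everything except the shot-blast cabinet sums to 10^(74.1/10) = 2.570e+07 in linear terms, 74.10 dB.
The limit corresponds to 10^(83.9/10) = 2.455e+08; subtracting the fixed part leaves 2.198e+08 for the shot-blast cabinet, i.e. 83.42 dB.
Required insertion loss = 92.9 − 83.42 = 9.48 dB.

9 dB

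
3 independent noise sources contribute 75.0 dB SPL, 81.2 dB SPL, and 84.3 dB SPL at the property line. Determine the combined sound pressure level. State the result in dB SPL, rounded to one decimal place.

86.4 dB SPL

For uncorrelated sources the intensities add, so convert each level to linear form, sum, and take 10·log₁₀ of the total.
Σ 10^(L/10) = 10^(75.0/10) + 10^(81.2/10) + 10^(84.3/10) = 4.326e+08.
L_total = 10·log₁₀(4.326e+08) = 86.36 dB SPL.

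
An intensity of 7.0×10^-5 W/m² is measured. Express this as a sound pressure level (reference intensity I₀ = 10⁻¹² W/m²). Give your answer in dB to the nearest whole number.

I/I₀ = 7.0×10^-5/10⁻¹² = 7.0×10^7, and L = 10·log₁₀(I/I₀).
L = 10·(0.8451 + 7) = 78.45 dB.

78 dB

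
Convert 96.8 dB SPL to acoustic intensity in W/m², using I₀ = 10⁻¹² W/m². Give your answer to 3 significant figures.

0.00479 W/m²

I = I₀·10^(L/10) = 10⁻¹² × 10^(96.8/10) = 10^(-2.320).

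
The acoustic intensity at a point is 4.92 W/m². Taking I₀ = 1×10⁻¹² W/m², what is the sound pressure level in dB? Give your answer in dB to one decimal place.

126.9 dB

L = 10·log₁₀(I/I₀) = 10·log₁₀(4.92/10⁻¹²) = 10·log₁₀(4.92×10^12).
L = 10·(0.6920 + 12) = 126.92 dB.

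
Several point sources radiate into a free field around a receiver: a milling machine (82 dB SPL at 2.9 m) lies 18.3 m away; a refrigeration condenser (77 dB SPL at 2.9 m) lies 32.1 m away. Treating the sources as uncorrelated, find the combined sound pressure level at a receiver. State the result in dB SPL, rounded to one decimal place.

Apply inverse-square spreading to bring every level to the receiver, then sum 10^(L/10).
milling machine: 82 − 20·log₁₀(18.3/2.9) = 82 − 16.00 = 66.00 dB SPL.
refrigeration condenser: 77 − 20·log₁₀(32.1/2.9) = 77 − 20.88 = 56.12 dB SPL.
Σ 10^(L/10) = 4.389e+06 → L_total = 10·log₁₀(4.389e+06) = 66.42 dB SPL.

66.4 dB SPL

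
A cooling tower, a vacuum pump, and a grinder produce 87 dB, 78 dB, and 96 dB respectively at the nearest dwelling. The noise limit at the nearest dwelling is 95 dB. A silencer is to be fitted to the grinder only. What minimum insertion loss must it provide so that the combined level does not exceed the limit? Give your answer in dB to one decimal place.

1.9 dB

Everything except the grinder sums to 10^(87/10) + 10^(78/10) = 5.643e+08 in linear terms, 87.51 dB.
The limit corresponds to 10^(95/10) = 3.162e+09; subtracting the fixed part leaves 2.598e+09 for the grinder, i.e. 94.15 dB.
Required insertion loss = 96 − 94.15 = 1.85 dB.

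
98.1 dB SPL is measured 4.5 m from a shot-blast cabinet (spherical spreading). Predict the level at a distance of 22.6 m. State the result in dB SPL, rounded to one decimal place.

84.1 dB SPL

Spherical spreading from a point source gives a 20·log₁₀(r₂/r₁) drop.
L₂ = 98.1 − 20·log₁₀(22.6/4.5) = 98.1 − 14.018 = 84.08 dB SPL.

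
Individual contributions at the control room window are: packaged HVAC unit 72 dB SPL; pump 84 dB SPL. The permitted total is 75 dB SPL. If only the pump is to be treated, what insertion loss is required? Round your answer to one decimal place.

12.0 dB

Everything except the pump sums to 10^(72/10) = 1.585e+07 in linear terms, 72.00 dB SPL.
The limit corresponds to 10^(75/10) = 3.162e+07; subtracting the fixed part leaves 1.577e+07 for the pump, i.e. 71.98 dB SPL.
Required insertion loss = 84 − 71.98 = 12.02 dB.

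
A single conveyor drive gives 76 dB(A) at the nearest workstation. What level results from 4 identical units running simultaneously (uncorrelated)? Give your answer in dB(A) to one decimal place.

82.0 dB(A)

N identical incoherent sources raise the level by 10·log₁₀ N.
L_total = 76 + 10·log₁₀(4) = 76 + 6.021 = 82.02 dB(A).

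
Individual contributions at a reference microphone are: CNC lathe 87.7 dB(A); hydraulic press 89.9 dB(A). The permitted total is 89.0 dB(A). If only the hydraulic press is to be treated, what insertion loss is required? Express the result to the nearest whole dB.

7 dB

The untreated sources together contribute 10^(87.7/10) = 5.888e+08, i.e. 87.70 dB(A).
The limit corresponds to 10^(89.0/10) = 7.943e+08; subtracting the fixed part leaves 2.055e+08 for the hydraulic press, i.e. 83.13 dB(A).
Required insertion loss = 89.9 − 83.13 = 6.77 dB.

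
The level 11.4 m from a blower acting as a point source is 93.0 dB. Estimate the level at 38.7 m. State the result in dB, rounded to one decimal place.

For a point source, L₂ = L₁ − 20·log₁₀(r₂/r₁).
L₂ = 93.0 − 20·log₁₀(38.7/11.4) = 93.0 − 10.616 = 82.38 dB.

82.4 dB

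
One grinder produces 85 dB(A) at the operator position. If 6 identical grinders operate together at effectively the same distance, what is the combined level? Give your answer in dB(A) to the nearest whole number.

93 dB(A)

With 6 equal, uncorrelated contributions the intensity is 6× that of one unit, giving a rise of 10·log₁₀ 6.
L_total = 85 + 10·log₁₀(6) = 85 + 7.782 = 92.78 dB(A).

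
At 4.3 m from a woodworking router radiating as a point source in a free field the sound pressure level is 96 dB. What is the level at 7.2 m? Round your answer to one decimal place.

91.5 dB

For a point source, L₂ = L₁ − 20·log₁₀(r₂/r₁).
L₂ = 96 − 20·log₁₀(7.2/4.3) = 96 − 4.477 = 91.52 dB.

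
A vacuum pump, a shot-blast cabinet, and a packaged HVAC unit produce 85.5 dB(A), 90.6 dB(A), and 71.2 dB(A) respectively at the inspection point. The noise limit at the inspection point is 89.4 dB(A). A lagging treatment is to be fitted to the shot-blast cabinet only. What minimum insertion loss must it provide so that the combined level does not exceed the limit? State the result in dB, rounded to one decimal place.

3.6 dB

The untreated sources together contribute 10^(85.5/10) + 10^(71.2/10) = 3.680e+08, i.e. 85.66 dB(A).
To meet 89.4 dB(A) overall, the treated shot-blast cabinet may contribute at most 10^(89.4/10) − 3.680e+08 = 5.030e+08, i.e. 87.02 dB(A).
So the shot-blast cabinet must be reduced from 90.6 to 87.02 dB(A): IL = 3.58 dB.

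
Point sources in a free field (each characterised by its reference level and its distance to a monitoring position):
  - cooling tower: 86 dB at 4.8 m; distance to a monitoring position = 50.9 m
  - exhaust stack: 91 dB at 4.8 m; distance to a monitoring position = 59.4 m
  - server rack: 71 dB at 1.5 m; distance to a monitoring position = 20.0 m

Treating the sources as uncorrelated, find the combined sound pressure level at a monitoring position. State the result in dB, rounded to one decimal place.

70.7 dB

First find each source's level at the receiver (point-source: −20·log₁₀(r/r_ref)), then combine on an intensity basis.
cooling tower: 86 − 20·log₁₀(50.9/4.8) = 86 − 20.51 = 65.49 dB.
exhaust stack: 91 − 20·log₁₀(59.4/4.8) = 91 − 21.85 = 69.15 dB.
server rack: 71 − 20·log₁₀(20.0/1.5) = 71 − 22.50 = 48.50 dB.
Σ 10^(L/10) = 1.183e+07 → L_total = 10·log₁₀(1.183e+07) = 70.73 dB.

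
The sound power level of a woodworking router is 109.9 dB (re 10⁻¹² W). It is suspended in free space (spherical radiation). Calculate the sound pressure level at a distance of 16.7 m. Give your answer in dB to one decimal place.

Free-field spherical radiation: L_p = L_w − 10·log₁₀(4π·r²), r = 16.7 m.
4π·r² = 3505 m², 10·log₁₀ of that is 35.446 dB.
L_p = 109.9 − 35.446 = 74.45 dB.

74.5 dB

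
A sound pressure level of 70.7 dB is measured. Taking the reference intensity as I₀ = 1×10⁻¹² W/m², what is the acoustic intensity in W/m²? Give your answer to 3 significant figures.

L = 10·log₁₀(I/I₀) ⇒ I = I₀·10^(L/10) = 10⁻¹² × 10^7.07.

1.17e-05 W/m²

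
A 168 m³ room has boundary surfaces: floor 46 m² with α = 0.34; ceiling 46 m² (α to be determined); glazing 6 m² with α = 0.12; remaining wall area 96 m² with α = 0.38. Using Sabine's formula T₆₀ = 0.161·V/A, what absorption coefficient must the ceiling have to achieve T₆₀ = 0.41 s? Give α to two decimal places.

A = 0.161·V/T₆₀ = 0.161·168/0.41 = 65.97 m² sabins.
Absorption from the other surfaces = 46·0.34 + 6·0.12 + 96·0.38 = 52.84 m², so the ceiling must supply 13.13 m² over 46 m².
α = 13.13/46 = 0.285.

0.29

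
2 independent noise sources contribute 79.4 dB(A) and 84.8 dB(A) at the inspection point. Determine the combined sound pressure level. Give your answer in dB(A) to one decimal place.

Incoherent sources combine by intensity addition: L_total = 10·log₁₀(Σ 10^(L_i/10)).
Σ 10^(L/10) = 10^(79.4/10) + 10^(84.8/10) = 3.891e+08.
L_total = 10·log₁₀(3.891e+08) = 85.90 dB(A).

85.9 dB(A)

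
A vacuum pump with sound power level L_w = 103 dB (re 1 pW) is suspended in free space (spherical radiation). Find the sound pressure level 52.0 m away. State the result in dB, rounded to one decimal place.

57.7 dB

L_p = L_w − 10·log₁₀(4π·r²) with r = 52.0 m.
4π·r² = 3.398e+04 m², 10·log₁₀ of that is 45.312 dB.
L_p = 103 − 45.312 = 57.69 dB.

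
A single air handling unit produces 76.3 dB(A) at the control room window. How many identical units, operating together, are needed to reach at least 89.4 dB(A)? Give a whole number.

21

Need L₁ + 10·log₁₀ N ≥ 89.4, i.e. log₁₀ N ≥ 1.31.
N ≥ 10^(13.1/10) = 20.417, so N = 21.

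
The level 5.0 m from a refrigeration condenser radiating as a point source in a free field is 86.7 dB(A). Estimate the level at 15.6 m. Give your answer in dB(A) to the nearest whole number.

77 dB(A)

For a point source, L₂ = L₁ − 20·log₁₀(r₂/r₁).
L₂ = 86.7 − 20·log₁₀(15.6/5.0) = 86.7 − 9.883 = 76.82 dB(A).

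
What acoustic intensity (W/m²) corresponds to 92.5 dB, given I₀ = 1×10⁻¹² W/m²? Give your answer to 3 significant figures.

I/I₀ = 10^(92.5/10) = 1.778e+09, so I = 1.778e+09 × 10⁻¹² W/m².

0.00178 W/m²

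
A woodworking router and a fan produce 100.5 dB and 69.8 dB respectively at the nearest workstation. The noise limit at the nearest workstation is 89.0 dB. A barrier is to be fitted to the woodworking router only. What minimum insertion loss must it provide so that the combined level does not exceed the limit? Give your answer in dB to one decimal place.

11.6 dB

Fixed contribution from the other source: Σ 10^(L/10) = 10^(69.8/10) = 9.550e+06 (69.80 dB).
The limit corresponds to 10^(89.0/10) = 7.943e+08; subtracting the fixed part leaves 7.848e+08 for the woodworking router, i.e. 88.95 dB.
Required insertion loss = 100.5 − 88.95 = 11.55 dB.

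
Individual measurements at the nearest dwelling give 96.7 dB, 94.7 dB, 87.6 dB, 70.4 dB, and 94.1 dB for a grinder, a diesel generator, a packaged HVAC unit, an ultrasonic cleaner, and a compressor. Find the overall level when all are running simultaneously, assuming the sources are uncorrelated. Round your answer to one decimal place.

100.3 dB

Incoherent sources combine by intensity addition: L_total = 10·log₁₀(Σ 10^(L_i/10)).
Σ 10^(L/10) = 10^(96.7/10) + 10^(94.7/10) + 10^(87.6/10) + 10^(70.4/10) + 10^(94.1/10) = 1.079e+10.
L_total = 10·log₁₀(1.079e+10) = 100.33 dB.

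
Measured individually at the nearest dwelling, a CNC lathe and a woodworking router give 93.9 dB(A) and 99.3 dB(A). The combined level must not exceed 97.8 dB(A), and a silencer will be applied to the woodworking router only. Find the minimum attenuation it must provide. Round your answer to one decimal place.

Fixed contribution from the other source: Σ 10^(L/10) = 10^(93.9/10) = 2.455e+09 (93.90 dB(A)).
The limit corresponds to 10^(97.8/10) = 6.026e+09; subtracting the fixed part leaves 3.571e+09 for the woodworking router, i.e. 95.53 dB(A).
Required insertion loss = 99.3 − 95.53 = 3.77 dB.

3.8 dB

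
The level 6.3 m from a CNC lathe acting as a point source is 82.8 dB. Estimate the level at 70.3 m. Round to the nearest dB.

62 dB

Point-source attenuation: ΔL = 20·log₁₀(r₂/r₁) = 20·log₁₀(70.3/6.3) = 20.952 dB.
L₂ = 82.8 − 20·log₁₀(70.3/6.3) = 82.8 − 20.952 = 61.85 dB.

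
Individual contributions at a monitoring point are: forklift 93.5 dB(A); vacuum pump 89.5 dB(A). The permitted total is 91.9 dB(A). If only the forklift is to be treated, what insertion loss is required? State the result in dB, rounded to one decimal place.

Everything except the forklift sums to 10^(89.5/10) = 8.913e+08 in linear terms, 89.50 dB(A).
The limit corresponds to 10^(91.9/10) = 1.549e+09; subtracting the fixed part leaves 6.576e+08 for the forklift, i.e. 88.18 dB(A).
So the forklift must be reduced from 93.5 to 88.18 dB(A): IL = 5.32 dB.

5.3 dB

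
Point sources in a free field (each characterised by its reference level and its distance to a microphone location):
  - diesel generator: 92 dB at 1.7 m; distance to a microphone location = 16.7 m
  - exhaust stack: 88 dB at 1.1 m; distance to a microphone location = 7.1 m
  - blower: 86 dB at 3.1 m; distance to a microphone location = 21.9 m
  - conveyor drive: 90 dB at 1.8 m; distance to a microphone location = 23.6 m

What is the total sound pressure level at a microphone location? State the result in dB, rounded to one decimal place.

76.6 dB

Apply inverse-square spreading to bring every level to the receiver, then sum 10^(L/10).
diesel generator: 92 − 20·log₁₀(16.7/1.7) = 92 − 19.85 = 72.15 dB.
exhaust stack: 88 − 20·log₁₀(7.1/1.1) = 88 − 16.20 = 71.80 dB.
blower: 86 − 20·log₁₀(21.9/3.1) = 86 − 16.98 = 69.02 dB.
conveyor drive: 90 − 20·log₁₀(23.6/1.8) = 90 − 22.35 = 67.65 dB.
Σ 10^(L/10) = 4.536e+07 → L_total = 10·log₁₀(4.536e+07) = 76.57 dB.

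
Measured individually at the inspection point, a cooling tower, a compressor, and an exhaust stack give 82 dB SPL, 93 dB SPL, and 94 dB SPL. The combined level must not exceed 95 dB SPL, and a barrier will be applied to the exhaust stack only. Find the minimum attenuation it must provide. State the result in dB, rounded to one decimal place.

4.0 dB

The untreated sources together contribute 10^(82/10) + 10^(93/10) = 2.154e+09, i.e. 93.33 dB SPL.
The limit corresponds to 10^(95/10) = 3.162e+09; subtracting the fixed part leaves 1.009e+09 for the exhaust stack, i.e. 90.04 dB SPL.
So the exhaust stack must be reduced from 94 to 90.04 dB SPL: IL = 3.96 dB.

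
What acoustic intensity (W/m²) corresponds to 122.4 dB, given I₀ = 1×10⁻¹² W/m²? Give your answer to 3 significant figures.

1.74 W/m²

I/I₀ = 10^(122.4/10) = 1.738e+12, so I = 1.738e+12 × 10⁻¹² W/m².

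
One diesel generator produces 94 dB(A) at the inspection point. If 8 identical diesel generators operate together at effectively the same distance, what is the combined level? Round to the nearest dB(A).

With 8 equal, uncorrelated contributions the intensity is 8× that of one unit, giving a rise of 10·log₁₀ 8.
L_total = 94 + 10·log₁₀(8) = 94 + 9.031 = 103.03 dB(A).

103 dB(A)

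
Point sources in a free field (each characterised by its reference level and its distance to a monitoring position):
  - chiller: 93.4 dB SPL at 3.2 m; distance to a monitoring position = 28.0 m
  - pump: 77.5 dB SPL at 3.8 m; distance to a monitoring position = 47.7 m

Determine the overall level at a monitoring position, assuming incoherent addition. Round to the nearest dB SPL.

First find each source's level at the receiver (point-source: −20·log₁₀(r/r_ref)), then combine on an intensity basis.
chiller: 93.4 − 20·log₁₀(28.0/3.2) = 93.4 − 18.84 = 74.56 dB SPL.
pump: 77.5 − 20·log₁₀(47.7/3.8) = 77.5 − 21.97 = 55.53 dB SPL.
Σ 10^(L/10) = 2.893e+07 → L_total = 10·log₁₀(2.893e+07) = 74.61 dB SPL.

75 dB SPL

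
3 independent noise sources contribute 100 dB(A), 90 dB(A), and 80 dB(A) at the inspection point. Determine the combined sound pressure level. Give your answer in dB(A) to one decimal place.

For uncorrelated sources the intensities add, so convert each level to linear form, sum, and take 10·log₁₀ of the total.
Σ 10^(L/10) = 10^(100/10) + 10^(90/10) + 10^(80/10) = 1.110e+10.
L_total = 10·log₁₀(1.110e+10) = 100.45 dB(A).

100.5 dB(A)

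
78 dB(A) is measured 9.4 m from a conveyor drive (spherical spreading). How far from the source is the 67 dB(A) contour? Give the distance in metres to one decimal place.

33.4 m

For a point source L₁ − L₂ = 20·log₁₀(r₂/r₁), so r₂ = r₁·10^((L₁−L₂)/20).
r₂ = 9.4·10^((78−67)/20) = 9.4·10^(11.0/20) = 33.35 m.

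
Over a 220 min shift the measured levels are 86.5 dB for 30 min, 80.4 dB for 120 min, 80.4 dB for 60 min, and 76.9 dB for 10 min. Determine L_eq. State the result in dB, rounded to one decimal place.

81.8 dB

The energy average is taken in the linear domain: L_eq = 10·log₁₀[(Σ tᵢ·10^(Lᵢ/10))/T], T = 220 min.
Σ tᵢ·10^(Lᵢ/10) = 30·10^(86.5/10) + 120·10^(80.4/10) + 60·10^(80.4/10) + 10·10^(76.9/10) = 3.363e+10.
L_eq = 10·log₁₀(3.363e+10/220) = 81.84 dB.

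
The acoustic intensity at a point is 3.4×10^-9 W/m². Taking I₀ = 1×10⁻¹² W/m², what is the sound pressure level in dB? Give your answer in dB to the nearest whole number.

Dividing by I₀ shifts the exponent by 12: I/I₀ = 3.4×10^3.
L = 10·(0.5315 + 3) = 35.31 dB.

35 dB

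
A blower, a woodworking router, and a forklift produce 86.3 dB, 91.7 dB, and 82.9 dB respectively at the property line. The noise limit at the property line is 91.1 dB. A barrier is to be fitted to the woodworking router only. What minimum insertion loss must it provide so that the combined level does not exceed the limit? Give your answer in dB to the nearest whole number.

The untreated sources together contribute 10^(86.3/10) + 10^(82.9/10) = 6.216e+08, i.e. 87.93 dB.
The limit corresponds to 10^(91.1/10) = 1.288e+09; subtracting the fixed part leaves 6.667e+08 for the woodworking router, i.e. 88.24 dB.
So the woodworking router must be reduced from 91.7 to 88.24 dB: IL = 3.46 dB.

3 dB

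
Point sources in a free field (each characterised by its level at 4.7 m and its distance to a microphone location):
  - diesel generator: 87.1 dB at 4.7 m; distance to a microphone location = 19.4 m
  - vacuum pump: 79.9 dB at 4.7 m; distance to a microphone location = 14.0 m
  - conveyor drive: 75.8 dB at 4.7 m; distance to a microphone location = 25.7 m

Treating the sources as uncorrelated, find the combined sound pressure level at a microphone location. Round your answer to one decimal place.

First find each source's level at the receiver (point-source: −20·log₁₀(r/r_ref)), then combine on an intensity basis.
diesel generator: 87.1 − 20·log₁₀(19.4/4.7) = 87.1 − 12.31 = 74.79 dB.
vacuum pump: 79.9 − 20·log₁₀(14.0/4.7) = 79.9 − 9.48 = 70.42 dB.
conveyor drive: 75.8 − 20·log₁₀(25.7/4.7) = 75.8 − 14.76 = 61.04 dB.
Σ 10^(L/10) = 4.239e+07 → L_total = 10·log₁₀(4.239e+07) = 76.27 dB.

76.3 dB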